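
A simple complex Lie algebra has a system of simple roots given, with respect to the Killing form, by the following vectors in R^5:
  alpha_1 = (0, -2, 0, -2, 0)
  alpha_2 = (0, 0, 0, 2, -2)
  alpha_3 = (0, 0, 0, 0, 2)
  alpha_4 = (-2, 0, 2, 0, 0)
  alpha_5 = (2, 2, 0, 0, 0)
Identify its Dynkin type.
B_5

Compute the Cartan integers a_ij = 2(alpha_i, alpha_j)/(alpha_j, alpha_j); the resulting 5x5 Cartan matrix is
[[2, -1, 0, 0, -1], [-1, 2, -2, 0, 0], [0, -1, 2, 0, 0], [0, 0, 0, 2, -1], [-1, 0, 0, -1, 2]].
The roots have two lengths (squared-length ratio 2:1); the short ones are alpha_{3}. The associated Dynkin diagram is a chain of 5 nodes with a double edge at one end; the terminal node there is the unique short simple root (B_5), so the type is B_5 (the algebra so(11)).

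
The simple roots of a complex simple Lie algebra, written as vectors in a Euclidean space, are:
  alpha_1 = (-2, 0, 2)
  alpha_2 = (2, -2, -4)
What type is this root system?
Compute the Cartan integers a_ij = 2(alpha_i, alpha_j)/(alpha_j, alpha_j); the resulting 2x2 Cartan matrix is
[[2, -1], [-3, 2]].
The roots have two lengths (squared-length ratio 3:1); the short ones are alpha_{1}. The associated Dynkin diagram is two nodes joined by a triple edge (G_2), so the type is G_2.

type G_2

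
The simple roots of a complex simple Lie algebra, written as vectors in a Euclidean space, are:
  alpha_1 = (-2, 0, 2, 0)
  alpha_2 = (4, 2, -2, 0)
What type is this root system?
Compute the Cartan integers a_ij = 2(alpha_i, alpha_j)/(alpha_j, alpha_j); the resulting 2x2 Cartan matrix is
[[2, -1], [-3, 2]].
The roots have two lengths (squared-length ratio 3:1); the short ones are alpha_{1}. The associated Dynkin diagram is two nodes joined by a triple edge (G_2), so the type is G_2.

G_2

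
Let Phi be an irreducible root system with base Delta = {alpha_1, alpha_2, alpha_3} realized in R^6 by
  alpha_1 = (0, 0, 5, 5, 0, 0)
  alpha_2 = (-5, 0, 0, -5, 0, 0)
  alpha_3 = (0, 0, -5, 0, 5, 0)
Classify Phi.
Compute the Cartan integers a_ij = 2(alpha_i, alpha_j)/(alpha_j, alpha_j); the resulting 3x3 Cartan matrix is
[[2, -1, -1], [-1, 2, 0], [-1, 0, 2]].
All simple roots have the same length, so the diagram is simply laced. The associated Dynkin diagram is a chain of 3 nodes with single edges (A_3), so the type is A_3 (the algebra sl(4)).

A3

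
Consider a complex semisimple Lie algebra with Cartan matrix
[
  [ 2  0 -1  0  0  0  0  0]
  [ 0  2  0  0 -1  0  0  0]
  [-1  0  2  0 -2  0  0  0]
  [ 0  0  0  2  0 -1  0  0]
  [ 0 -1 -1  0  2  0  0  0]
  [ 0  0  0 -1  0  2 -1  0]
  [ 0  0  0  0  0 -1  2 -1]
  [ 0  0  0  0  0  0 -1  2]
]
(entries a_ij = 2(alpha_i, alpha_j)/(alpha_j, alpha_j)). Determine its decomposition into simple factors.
A_4 + F_4

The diagram associated to this matrix has two connected components: the simple roots {alpha_4, alpha_6, alpha_7, alpha_8} form a chain of 4 nodes with single edges (A_4), and {alpha_1, alpha_2, alpha_3, alpha_5} form a chain of 4 nodes with a double edge between the middle two (F_4). A semisimple Lie algebra decomposes uniquely as the direct sum of simple ideals, one per connected component of its Dynkin diagram, so g ≅ A_4 ⊕ F_4 (dimension 24 + 52 = 76).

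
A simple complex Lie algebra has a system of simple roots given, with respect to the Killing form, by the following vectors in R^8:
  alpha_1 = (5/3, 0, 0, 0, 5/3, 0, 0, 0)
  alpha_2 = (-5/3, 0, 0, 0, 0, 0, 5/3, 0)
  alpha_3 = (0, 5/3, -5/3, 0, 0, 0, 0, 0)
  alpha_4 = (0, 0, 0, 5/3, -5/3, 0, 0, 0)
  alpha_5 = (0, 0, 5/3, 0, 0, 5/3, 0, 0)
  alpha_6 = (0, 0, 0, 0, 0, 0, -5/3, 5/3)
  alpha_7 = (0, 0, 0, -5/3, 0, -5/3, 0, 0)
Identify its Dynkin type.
A_7 (sl(8))

Compute the Cartan integers a_ij = 2(alpha_i, alpha_j)/(alpha_j, alpha_j); the resulting 7x7 Cartan matrix is
[[2, -1, 0, -1, 0, 0, 0], [-1, 2, 0, 0, 0, -1, 0], [0, 0, 2, 0, -1, 0, 0], [-1, 0, 0, 2, 0, 0, -1], [0, 0, -1, 0, 2, 0, -1], [0, -1, 0, 0, 0, 2, 0], [0, 0, 0, -1, -1, 0, 2]].
All simple roots have the same length, so the diagram is simply laced. The associated Dynkin diagram is a chain of 7 nodes with single edges (A_7), so the type is A_7 (the algebra sl(8)).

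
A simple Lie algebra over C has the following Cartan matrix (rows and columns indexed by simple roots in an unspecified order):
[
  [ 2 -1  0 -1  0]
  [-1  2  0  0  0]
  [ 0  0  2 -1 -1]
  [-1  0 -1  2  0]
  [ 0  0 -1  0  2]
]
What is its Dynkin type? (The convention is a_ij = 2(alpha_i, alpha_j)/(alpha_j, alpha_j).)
The matrix has rank 5 with 2's on the diagonal. Reading the off-diagonal entries as Dynkin edges (a single edge where a_ij = a_ji = -1; a double or triple edge where a_ij * a_ji = 2 or 3), the diagram is a chain of 5 nodes with single edges (A_5). One simple-root ordering that puts it in standard form is (alpha_2, alpha_1, alpha_4, alpha_3, alpha_5). So the algebra is type A_5, i.e. sl(6).

type A_5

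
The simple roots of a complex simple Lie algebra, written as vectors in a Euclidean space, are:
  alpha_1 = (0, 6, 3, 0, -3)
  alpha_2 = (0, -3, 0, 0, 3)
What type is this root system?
Compute the Cartan integers a_ij = 2(alpha_i, alpha_j)/(alpha_j, alpha_j); the resulting 2x2 Cartan matrix is
[[2, -3], [-1, 2]].
The roots have two lengths (squared-length ratio 3:1); the short ones are alpha_{2}. The associated Dynkin diagram is two nodes joined by a triple edge (G_2), so the type is G_2.

G_2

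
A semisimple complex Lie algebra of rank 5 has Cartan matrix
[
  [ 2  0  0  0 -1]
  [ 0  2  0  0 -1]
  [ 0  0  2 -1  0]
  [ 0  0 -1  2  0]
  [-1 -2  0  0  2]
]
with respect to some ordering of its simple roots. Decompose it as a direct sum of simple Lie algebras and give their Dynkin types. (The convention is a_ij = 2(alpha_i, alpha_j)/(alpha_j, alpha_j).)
A2 ⊕ B3

The diagram associated to this matrix has two connected components: the simple roots {alpha_3, alpha_4} form a chain of 2 nodes with single edges (A_2), and {alpha_1, alpha_2, alpha_5} form a chain of 3 nodes with a double edge at one end; the terminal node there is the unique short simple root (B_3). A semisimple Lie algebra decomposes uniquely as the direct sum of simple ideals, one per connected component of its Dynkin diagram, so g ≅ A_2 ⊕ B_3 (dimension 8 + 21 = 29).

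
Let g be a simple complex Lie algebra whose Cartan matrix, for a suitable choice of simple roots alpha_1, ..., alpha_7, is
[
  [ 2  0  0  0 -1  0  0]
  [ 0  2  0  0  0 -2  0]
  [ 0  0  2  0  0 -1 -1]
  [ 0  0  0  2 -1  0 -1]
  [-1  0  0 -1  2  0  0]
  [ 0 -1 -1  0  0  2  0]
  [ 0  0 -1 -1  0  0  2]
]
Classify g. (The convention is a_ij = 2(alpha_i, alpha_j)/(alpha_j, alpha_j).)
C7

The matrix has rank 7 with 2's on the diagonal. Reading the off-diagonal entries as Dynkin edges (a single edge where a_ij = a_ji = -1; a double or triple edge where a_ij * a_ji = 2 or 3), the diagram is a chain of 7 nodes with a double edge at one end; the terminal node there is the unique long simple root (C_7). One simple-root ordering that puts it in standard form is (alpha_1, alpha_5, alpha_4, alpha_7, alpha_3, alpha_6, alpha_2). So the algebra is type C_7, i.e. sp(14).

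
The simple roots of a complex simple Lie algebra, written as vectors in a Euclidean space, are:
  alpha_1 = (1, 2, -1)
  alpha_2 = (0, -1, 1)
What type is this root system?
G2

Compute the Cartan integers a_ij = 2(alpha_i, alpha_j)/(alpha_j, alpha_j); the resulting 2x2 Cartan matrix is
[[2, -3], [-1, 2]].
The roots have two lengths (squared-length ratio 3:1); the short ones are alpha_{2}. The associated Dynkin diagram is two nodes joined by a triple edge (G_2), so the type is G_2.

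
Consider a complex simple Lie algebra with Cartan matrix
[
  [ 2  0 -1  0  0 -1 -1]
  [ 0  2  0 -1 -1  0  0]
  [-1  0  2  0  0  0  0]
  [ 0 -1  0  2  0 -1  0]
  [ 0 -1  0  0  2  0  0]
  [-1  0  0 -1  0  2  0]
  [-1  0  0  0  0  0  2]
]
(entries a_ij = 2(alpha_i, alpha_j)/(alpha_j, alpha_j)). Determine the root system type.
The matrix has rank 7 with 2's on the diagonal. Reading the off-diagonal entries as Dynkin edges (a single edge where a_ij = a_ji = -1; a double or triple edge where a_ij * a_ji = 2 or 3), the diagram is a chain of 5 nodes with a fork of two nodes at one end (D_7). One simple-root ordering that puts it in standard form is (alpha_5, alpha_2, alpha_4, alpha_6, alpha_1, alpha_7, alpha_3). So the algebra is type D_7, i.e. so(14).

D_7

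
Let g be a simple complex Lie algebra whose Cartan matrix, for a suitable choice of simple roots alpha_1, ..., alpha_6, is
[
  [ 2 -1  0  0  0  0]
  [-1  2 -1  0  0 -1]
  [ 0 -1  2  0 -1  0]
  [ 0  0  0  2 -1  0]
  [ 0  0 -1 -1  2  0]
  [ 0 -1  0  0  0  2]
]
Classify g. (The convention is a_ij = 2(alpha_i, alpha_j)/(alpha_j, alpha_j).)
D6

The matrix has rank 6 with 2's on the diagonal. Reading the off-diagonal entries as Dynkin edges (a single edge where a_ij = a_ji = -1; a double or triple edge where a_ij * a_ji = 2 or 3), the diagram is a chain of 4 nodes with a fork of two nodes at one end (D_6). One simple-root ordering that puts it in standard form is (alpha_4, alpha_5, alpha_3, alpha_2, alpha_6, alpha_1). So the algebra is type D_6, i.e. so(12).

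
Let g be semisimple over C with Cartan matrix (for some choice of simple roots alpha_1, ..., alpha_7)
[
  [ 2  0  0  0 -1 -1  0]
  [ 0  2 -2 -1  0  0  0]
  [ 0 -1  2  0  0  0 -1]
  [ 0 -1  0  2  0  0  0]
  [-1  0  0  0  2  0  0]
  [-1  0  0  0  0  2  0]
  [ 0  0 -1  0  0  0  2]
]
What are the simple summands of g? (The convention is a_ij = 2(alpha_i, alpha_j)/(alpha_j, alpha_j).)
The diagram associated to this matrix has two connected components: the simple roots {alpha_1, alpha_5, alpha_6} form a chain of 3 nodes with single edges (A_3), and {alpha_2, alpha_3, alpha_4, alpha_7} form a chain of 4 nodes with a double edge between the middle two (F_4). A semisimple Lie algebra decomposes uniquely as the direct sum of simple ideals, one per connected component of its Dynkin diagram, so g ≅ A_3 ⊕ F_4 (dimension 15 + 52 = 67).

A_3 (sl(4)) ⊕ F_4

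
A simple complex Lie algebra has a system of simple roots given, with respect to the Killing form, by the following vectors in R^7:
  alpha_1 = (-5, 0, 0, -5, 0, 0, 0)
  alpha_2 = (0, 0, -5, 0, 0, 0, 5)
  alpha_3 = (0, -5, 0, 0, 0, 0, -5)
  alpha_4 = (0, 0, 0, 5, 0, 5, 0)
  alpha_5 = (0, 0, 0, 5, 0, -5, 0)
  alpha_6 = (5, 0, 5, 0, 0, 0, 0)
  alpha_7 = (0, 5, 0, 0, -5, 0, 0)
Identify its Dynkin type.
D_7

Compute the Cartan integers a_ij = 2(alpha_i, alpha_j)/(alpha_j, alpha_j); the resulting 7x7 Cartan matrix is
[[2, 0, 0, -1, -1, -1, 0], [0, 2, -1, 0, 0, -1, 0], [0, -1, 2, 0, 0, 0, -1], [-1, 0, 0, 2, 0, 0, 0], [-1, 0, 0, 0, 2, 0, 0], [-1, -1, 0, 0, 0, 2, 0], [0, 0, -1, 0, 0, 0, 2]].
All simple roots have the same length, so the diagram is simply laced. The associated Dynkin diagram is a chain of 5 nodes with a fork of two nodes at one end (D_7), so the type is D_7 (the algebra so(14)).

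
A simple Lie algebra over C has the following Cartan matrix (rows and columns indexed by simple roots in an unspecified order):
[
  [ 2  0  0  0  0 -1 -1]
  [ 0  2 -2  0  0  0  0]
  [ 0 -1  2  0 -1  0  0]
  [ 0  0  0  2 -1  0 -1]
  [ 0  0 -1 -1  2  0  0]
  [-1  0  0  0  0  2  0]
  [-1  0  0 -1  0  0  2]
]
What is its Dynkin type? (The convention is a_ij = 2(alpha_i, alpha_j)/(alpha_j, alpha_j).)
type C_7

The matrix has rank 7 with 2's on the diagonal. Reading the off-diagonal entries as Dynkin edges (a single edge where a_ij = a_ji = -1; a double or triple edge where a_ij * a_ji = 2 or 3), the diagram is a chain of 7 nodes with a double edge at one end; the terminal node there is the unique long simple root (C_7). One simple-root ordering that puts it in standard form is (alpha_6, alpha_1, alpha_7, alpha_4, alpha_5, alpha_3, alpha_2). So the algebra is type C_7, i.e. sp(14).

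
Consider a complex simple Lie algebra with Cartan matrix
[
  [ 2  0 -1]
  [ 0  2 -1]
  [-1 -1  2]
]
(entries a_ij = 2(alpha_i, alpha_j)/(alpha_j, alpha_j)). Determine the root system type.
The matrix has rank 3 with 2's on the diagonal. Reading the off-diagonal entries as Dynkin edges (a single edge where a_ij = a_ji = -1; a double or triple edge where a_ij * a_ji = 2 or 3), the diagram is a chain of 3 nodes with single edges (A_3). One simple-root ordering that puts it in standard form is (alpha_1, alpha_3, alpha_2). So the algebra is type A_3, i.e. sl(4).

type A_3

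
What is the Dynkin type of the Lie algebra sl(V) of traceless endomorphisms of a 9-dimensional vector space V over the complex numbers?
This is sl(9), which has dimension 9^2 - 1 = 80 and rank 9 - 1 = 8 (a Cartan subalgebra is the diagonal traceless matrices). In the classification of classical Lie algebras, the special linear algebra sl(n+1) has type A_n; here n = 8, so the Dynkin diagram is a chain of 8 nodes with single edges (A_8). Hence the type is A_8.

A_8 (sl(9))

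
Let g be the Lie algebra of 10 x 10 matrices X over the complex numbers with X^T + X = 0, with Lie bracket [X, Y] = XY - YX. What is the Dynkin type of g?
This is so(10) with 10 even, which has dimension 10(10-1)/2 = 45 and rank 10/2 = 5. In the classification of classical Lie algebras, the orthogonal algebra so(2n) in an even number of variables has type D_n; here n = 5, so the Dynkin diagram is a chain of 3 nodes with a fork of two nodes at one end (D_5). Hence the type is D_5.

type D_5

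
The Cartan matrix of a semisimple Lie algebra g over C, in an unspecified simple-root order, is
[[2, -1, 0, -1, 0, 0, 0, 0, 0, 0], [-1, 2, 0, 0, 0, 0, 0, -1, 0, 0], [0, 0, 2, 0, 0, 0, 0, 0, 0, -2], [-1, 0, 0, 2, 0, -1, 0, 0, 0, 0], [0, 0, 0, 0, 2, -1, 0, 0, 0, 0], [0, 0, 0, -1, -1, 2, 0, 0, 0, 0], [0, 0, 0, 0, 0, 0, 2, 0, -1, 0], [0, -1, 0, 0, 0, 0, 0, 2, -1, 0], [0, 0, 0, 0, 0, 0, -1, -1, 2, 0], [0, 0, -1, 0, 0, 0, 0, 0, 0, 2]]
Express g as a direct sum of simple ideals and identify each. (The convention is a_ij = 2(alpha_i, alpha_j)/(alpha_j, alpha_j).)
type A_8 ⊕ type B_2

The diagram associated to this matrix has two connected components: the simple roots {alpha_1, alpha_2, alpha_4, alpha_5, alpha_6, alpha_7, alpha_8, alpha_9} form a chain of 8 nodes with single edges (A_8), and {alpha_3, alpha_10} form a chain of 2 nodes with a double edge at one end; the terminal node there is the unique short simple root (B_2). A semisimple Lie algebra decomposes uniquely as the direct sum of simple ideals, one per connected component of its Dynkin diagram, so g ≅ A_8 ⊕ B_2 (dimension 80 + 10 = 90).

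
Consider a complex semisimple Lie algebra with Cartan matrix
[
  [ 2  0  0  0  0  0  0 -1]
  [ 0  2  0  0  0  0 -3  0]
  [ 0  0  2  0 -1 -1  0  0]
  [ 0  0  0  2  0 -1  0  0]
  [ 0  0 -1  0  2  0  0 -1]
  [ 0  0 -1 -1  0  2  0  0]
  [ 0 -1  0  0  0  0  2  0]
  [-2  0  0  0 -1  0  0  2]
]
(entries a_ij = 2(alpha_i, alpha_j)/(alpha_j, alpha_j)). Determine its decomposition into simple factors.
The diagram associated to this matrix has two connected components: the simple roots {alpha_1, alpha_3, alpha_4, alpha_5, alpha_6, alpha_8} form a chain of 6 nodes with a double edge at one end; the terminal node there is the unique short simple root (B_6), and {alpha_2, alpha_7} form two nodes joined by a triple edge (G_2). A semisimple Lie algebra decomposes uniquely as the direct sum of simple ideals, one per connected component of its Dynkin diagram, so g ≅ B_6 ⊕ G_2 (dimension 78 + 14 = 92).

type B_6 ⊕ type G_2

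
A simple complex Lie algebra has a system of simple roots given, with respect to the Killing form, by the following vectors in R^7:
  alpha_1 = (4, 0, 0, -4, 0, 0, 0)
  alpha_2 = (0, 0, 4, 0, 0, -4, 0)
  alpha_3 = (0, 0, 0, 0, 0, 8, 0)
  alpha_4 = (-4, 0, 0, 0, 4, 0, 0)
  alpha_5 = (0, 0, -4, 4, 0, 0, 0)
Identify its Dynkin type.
Compute the Cartan integers a_ij = 2(alpha_i, alpha_j)/(alpha_j, alpha_j); the resulting 5x5 Cartan matrix is
[[2, 0, 0, -1, -1], [0, 2, -1, 0, -1], [0, -2, 2, 0, 0], [-1, 0, 0, 2, 0], [-1, -1, 0, 0, 2]].
The roots have two lengths (squared-length ratio 2:1); the short ones are alpha_{1,2,4,5}. The associated Dynkin diagram is a chain of 5 nodes with a double edge at one end; the terminal node there is the unique long simple root (C_5), so the type is C_5 (the algebra sp(10)).

C_5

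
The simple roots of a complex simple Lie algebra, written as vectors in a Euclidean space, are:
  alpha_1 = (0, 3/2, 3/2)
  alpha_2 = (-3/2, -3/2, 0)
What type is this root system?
type A_2

Compute the Cartan integers a_ij = 2(alpha_i, alpha_j)/(alpha_j, alpha_j); the resulting 2x2 Cartan matrix is
[[2, -1], [-1, 2]].
All simple roots have the same length, so the diagram is simply laced. The associated Dynkin diagram is a chain of 2 nodes with single edges (A_2), so the type is A_2 (the algebra sl(3)).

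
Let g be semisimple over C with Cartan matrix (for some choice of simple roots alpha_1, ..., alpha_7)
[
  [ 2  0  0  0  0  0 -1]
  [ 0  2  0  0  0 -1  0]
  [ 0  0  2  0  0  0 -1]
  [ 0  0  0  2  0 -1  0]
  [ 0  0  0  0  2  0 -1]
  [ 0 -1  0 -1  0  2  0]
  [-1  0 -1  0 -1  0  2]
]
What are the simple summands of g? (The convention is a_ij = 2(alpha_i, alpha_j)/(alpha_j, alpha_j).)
The diagram associated to this matrix has two connected components: the simple roots {alpha_2, alpha_4, alpha_6} form a chain of 3 nodes with single edges (A_3), and {alpha_1, alpha_3, alpha_5, alpha_7} form a chain of 2 nodes with a fork of two nodes at one end (D_4). A semisimple Lie algebra decomposes uniquely as the direct sum of simple ideals, one per connected component of its Dynkin diagram, so g ≅ A_3 ⊕ D_4 (dimension 15 + 28 = 43).

A_3 + D_4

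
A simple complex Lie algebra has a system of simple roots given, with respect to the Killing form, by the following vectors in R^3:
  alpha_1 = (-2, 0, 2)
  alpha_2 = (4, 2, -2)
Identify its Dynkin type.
Compute the Cartan integers a_ij = 2(alpha_i, alpha_j)/(alpha_j, alpha_j); the resulting 2x2 Cartan matrix is
[[2, -1], [-3, 2]].
The roots have two lengths (squared-length ratio 3:1); the short ones are alpha_{1}. The associated Dynkin diagram is two nodes joined by a triple edge (G_2), so the type is G_2.

type G_2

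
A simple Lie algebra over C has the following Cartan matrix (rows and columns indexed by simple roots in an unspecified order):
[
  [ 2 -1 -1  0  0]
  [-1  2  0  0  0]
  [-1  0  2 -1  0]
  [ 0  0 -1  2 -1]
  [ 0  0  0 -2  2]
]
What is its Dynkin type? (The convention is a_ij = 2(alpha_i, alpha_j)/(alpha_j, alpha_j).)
The matrix has rank 5 with 2's on the diagonal. Reading the off-diagonal entries as Dynkin edges (a single edge where a_ij = a_ji = -1; a double or triple edge where a_ij * a_ji = 2 or 3), the diagram is a chain of 5 nodes with a double edge at one end; the terminal node there is the unique long simple root (C_5). One simple-root ordering that puts it in standard form is (alpha_2, alpha_1, alpha_3, alpha_4, alpha_5). So the algebra is type C_5, i.e. sp(10).

C_5 (sp(10))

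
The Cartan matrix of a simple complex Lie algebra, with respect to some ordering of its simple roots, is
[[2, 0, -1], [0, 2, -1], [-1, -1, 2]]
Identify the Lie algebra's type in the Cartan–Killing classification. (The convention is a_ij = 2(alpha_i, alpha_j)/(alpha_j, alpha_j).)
The matrix has rank 3 with 2's on the diagonal. Reading the off-diagonal entries as Dynkin edges (a single edge where a_ij = a_ji = -1; a double or triple edge where a_ij * a_ji = 2 or 3), the diagram is a chain of 3 nodes with single edges (A_3). One simple-root ordering that puts it in standard form is (alpha_1, alpha_3, alpha_2). So the algebra is type A_3, i.e. sl(4).

A3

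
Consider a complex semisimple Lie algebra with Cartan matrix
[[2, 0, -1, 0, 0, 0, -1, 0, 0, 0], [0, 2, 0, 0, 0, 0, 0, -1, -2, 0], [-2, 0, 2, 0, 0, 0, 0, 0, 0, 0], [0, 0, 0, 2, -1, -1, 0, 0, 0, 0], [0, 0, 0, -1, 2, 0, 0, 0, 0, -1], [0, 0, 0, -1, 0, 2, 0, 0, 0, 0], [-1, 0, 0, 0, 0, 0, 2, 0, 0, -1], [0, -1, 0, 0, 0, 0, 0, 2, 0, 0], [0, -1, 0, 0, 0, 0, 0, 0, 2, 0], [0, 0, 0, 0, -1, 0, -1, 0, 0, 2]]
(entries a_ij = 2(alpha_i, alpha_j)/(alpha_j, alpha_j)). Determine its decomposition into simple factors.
The diagram associated to this matrix has two connected components: the simple roots {alpha_2, alpha_8, alpha_9} form a chain of 3 nodes with a double edge at one end; the terminal node there is the unique short simple root (B_3), and {alpha_1, alpha_3, alpha_4, alpha_5, alpha_6, alpha_7, alpha_10} form a chain of 7 nodes with a double edge at one end; the terminal node there is the unique long simple root (C_7). A semisimple Lie algebra decomposes uniquely as the direct sum of simple ideals, one per connected component of its Dynkin diagram, so g ≅ B_3 ⊕ C_7 (dimension 21 + 105 = 126).

B_3 ⊕ C_7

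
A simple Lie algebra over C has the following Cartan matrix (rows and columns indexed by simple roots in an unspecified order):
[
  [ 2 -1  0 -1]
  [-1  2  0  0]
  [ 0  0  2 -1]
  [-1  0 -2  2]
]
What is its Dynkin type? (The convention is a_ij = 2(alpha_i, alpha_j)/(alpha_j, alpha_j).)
The matrix has rank 4 with 2's on the diagonal. Reading the off-diagonal entries as Dynkin edges (a single edge where a_ij = a_ji = -1; a double or triple edge where a_ij * a_ji = 2 or 3), the diagram is a chain of 4 nodes with a double edge at one end; the terminal node there is the unique short simple root (B_4). One simple-root ordering that puts it in standard form is (alpha_2, alpha_1, alpha_4, alpha_3). So the algebra is type B_4, i.e. so(9).

B_4 (so(9))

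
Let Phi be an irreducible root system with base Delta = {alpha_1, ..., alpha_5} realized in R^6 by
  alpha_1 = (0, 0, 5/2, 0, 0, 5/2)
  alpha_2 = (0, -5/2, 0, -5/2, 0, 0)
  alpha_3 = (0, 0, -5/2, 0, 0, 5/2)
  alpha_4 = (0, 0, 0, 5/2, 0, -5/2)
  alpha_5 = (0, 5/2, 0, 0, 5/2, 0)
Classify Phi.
D_5 (so(10))

Compute the Cartan integers a_ij = 2(alpha_i, alpha_j)/(alpha_j, alpha_j); the resulting 5x5 Cartan matrix is
[[2, 0, 0, -1, 0], [0, 2, 0, -1, -1], [0, 0, 2, -1, 0], [-1, -1, -1, 2, 0], [0, -1, 0, 0, 2]].
All simple roots have the same length, so the diagram is simply laced. The associated Dynkin diagram is a chain of 3 nodes with a fork of two nodes at one end (D_5), so the type is D_5 (the algebra so(10)).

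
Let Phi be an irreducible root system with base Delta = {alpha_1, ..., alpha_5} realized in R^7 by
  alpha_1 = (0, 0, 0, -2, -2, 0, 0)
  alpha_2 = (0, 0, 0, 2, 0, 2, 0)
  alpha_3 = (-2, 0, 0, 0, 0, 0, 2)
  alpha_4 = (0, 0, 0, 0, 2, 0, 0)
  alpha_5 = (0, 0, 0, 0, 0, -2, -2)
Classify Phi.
B_5

Compute the Cartan integers a_ij = 2(alpha_i, alpha_j)/(alpha_j, alpha_j); the resulting 5x5 Cartan matrix is
[[2, -1, 0, -2, 0], [-1, 2, 0, 0, -1], [0, 0, 2, 0, -1], [-1, 0, 0, 2, 0], [0, -1, -1, 0, 2]].
The roots have two lengths (squared-length ratio 2:1); the short ones are alpha_{4}. The associated Dynkin diagram is a chain of 5 nodes with a double edge at one end; the terminal node there is the unique short simple root (B_5), so the type is B_5 (the algebra so(11)).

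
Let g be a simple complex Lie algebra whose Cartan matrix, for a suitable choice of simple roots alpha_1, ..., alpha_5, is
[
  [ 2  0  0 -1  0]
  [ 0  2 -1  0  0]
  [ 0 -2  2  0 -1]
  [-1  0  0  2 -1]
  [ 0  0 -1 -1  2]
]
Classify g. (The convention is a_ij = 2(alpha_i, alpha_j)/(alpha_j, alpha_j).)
B_5 (so(11))

The matrix has rank 5 with 2's on the diagonal. Reading the off-diagonal entries as Dynkin edges (a single edge where a_ij = a_ji = -1; a double or triple edge where a_ij * a_ji = 2 or 3), the diagram is a chain of 5 nodes with a double edge at one end; the terminal node there is the unique short simple root (B_5). One simple-root ordering that puts it in standard form is (alpha_1, alpha_4, alpha_5, alpha_3, alpha_2). So the algebra is type B_5, i.e. so(11).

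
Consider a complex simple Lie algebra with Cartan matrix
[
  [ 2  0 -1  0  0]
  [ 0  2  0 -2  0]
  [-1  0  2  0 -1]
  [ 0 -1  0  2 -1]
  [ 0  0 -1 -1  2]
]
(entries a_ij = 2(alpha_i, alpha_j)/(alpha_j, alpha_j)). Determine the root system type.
The matrix has rank 5 with 2's on the diagonal. Reading the off-diagonal entries as Dynkin edges (a single edge where a_ij = a_ji = -1; a double or triple edge where a_ij * a_ji = 2 or 3), the diagram is a chain of 5 nodes with a double edge at one end; the terminal node there is the unique long simple root (C_5). One simple-root ordering that puts it in standard form is (alpha_1, alpha_3, alpha_5, alpha_4, alpha_2). So the algebra is type C_5, i.e. sp(10).

C5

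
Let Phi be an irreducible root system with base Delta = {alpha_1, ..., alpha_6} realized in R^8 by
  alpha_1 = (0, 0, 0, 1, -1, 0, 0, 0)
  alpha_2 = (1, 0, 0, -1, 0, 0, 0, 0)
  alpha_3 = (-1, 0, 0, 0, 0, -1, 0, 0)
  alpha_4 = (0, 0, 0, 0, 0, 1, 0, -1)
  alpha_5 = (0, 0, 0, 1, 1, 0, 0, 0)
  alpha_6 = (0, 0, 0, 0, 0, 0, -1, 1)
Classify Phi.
Compute the Cartan integers a_ij = 2(alpha_i, alpha_j)/(alpha_j, alpha_j); the resulting 6x6 Cartan matrix is
[[2, -1, 0, 0, 0, 0], [-1, 2, -1, 0, -1, 0], [0, -1, 2, -1, 0, 0], [0, 0, -1, 2, 0, -1], [0, -1, 0, 0, 2, 0], [0, 0, 0, -1, 0, 2]].
All simple roots have the same length, so the diagram is simply laced. The associated Dynkin diagram is a chain of 4 nodes with a fork of two nodes at one end (D_6), so the type is D_6 (the algebra so(12)).

type D_6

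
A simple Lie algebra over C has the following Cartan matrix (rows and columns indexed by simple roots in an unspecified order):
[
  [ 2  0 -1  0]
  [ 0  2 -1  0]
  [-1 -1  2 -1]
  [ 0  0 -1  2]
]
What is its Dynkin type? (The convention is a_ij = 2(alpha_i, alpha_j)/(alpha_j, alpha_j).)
The matrix has rank 4 with 2's on the diagonal. Reading the off-diagonal entries as Dynkin edges (a single edge where a_ij = a_ji = -1; a double or triple edge where a_ij * a_ji = 2 or 3), the diagram is a chain of 2 nodes with a fork of two nodes at one end (D_4). One simple-root ordering that puts it in standard form is (alpha_2, alpha_3, alpha_4, alpha_1). So the algebra is type D_4, i.e. so(8).

D_4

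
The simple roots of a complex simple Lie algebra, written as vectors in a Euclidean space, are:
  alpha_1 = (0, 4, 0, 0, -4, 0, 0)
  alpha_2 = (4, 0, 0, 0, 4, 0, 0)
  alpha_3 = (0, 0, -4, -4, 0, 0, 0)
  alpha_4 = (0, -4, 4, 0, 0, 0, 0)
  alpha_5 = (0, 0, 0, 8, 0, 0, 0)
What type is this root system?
Compute the Cartan integers a_ij = 2(alpha_i, alpha_j)/(alpha_j, alpha_j); the resulting 5x5 Cartan matrix is
[[2, -1, 0, -1, 0], [-1, 2, 0, 0, 0], [0, 0, 2, -1, -1], [-1, 0, -1, 2, 0], [0, 0, -2, 0, 2]].
The roots have two lengths (squared-length ratio 2:1); the short ones are alpha_{1,2,3,4}. The associated Dynkin diagram is a chain of 5 nodes with a double edge at one end; the terminal node there is the unique long simple root (C_5), so the type is C_5 (the algebra sp(10)).

C_5 (sp(10))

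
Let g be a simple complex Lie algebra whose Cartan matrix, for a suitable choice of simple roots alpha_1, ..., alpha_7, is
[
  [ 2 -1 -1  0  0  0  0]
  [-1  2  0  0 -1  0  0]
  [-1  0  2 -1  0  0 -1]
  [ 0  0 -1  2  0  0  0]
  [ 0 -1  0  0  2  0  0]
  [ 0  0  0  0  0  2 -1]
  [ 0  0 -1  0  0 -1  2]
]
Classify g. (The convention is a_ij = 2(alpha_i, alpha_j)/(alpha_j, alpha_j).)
The matrix has rank 7 with 2's on the diagonal. Reading the off-diagonal entries as Dynkin edges (a single edge where a_ij = a_ji = -1; a double or triple edge where a_ij * a_ji = 2 or 3), the diagram is a chain of 6 nodes with one extra node attached to the third node from one end (E_7). One simple-root ordering that puts it in standard form is (alpha_6, alpha_4, alpha_7, alpha_3, alpha_1, alpha_2, alpha_5). So the algebra is type E_7.

E7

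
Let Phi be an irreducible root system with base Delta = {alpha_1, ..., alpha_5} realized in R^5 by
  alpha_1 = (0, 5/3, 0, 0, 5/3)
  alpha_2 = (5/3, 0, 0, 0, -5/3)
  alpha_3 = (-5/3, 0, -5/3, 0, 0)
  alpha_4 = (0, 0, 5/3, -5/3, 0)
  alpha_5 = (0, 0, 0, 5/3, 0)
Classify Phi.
type B_5

Compute the Cartan integers a_ij = 2(alpha_i, alpha_j)/(alpha_j, alpha_j); the resulting 5x5 Cartan matrix is
[[2, -1, 0, 0, 0], [-1, 2, -1, 0, 0], [0, -1, 2, -1, 0], [0, 0, -1, 2, -2], [0, 0, 0, -1, 2]].
The roots have two lengths (squared-length ratio 2:1); the short ones are alpha_{5}. The associated Dynkin diagram is a chain of 5 nodes with a double edge at one end; the terminal node there is the unique short simple root (B_5), so the type is B_5 (the algebra so(11)).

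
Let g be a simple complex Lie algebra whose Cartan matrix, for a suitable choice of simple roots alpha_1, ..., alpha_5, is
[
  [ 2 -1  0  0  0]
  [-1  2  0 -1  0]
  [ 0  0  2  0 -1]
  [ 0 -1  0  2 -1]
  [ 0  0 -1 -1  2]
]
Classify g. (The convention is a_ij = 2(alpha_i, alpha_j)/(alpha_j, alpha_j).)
The matrix has rank 5 with 2's on the diagonal. Reading the off-diagonal entries as Dynkin edges (a single edge where a_ij = a_ji = -1; a double or triple edge where a_ij * a_ji = 2 or 3), the diagram is a chain of 5 nodes with single edges (A_5). One simple-root ordering that puts it in standard form is (alpha_1, alpha_2, alpha_4, alpha_5, alpha_3). So the algebra is type A_5, i.e. sl(6).

type A_5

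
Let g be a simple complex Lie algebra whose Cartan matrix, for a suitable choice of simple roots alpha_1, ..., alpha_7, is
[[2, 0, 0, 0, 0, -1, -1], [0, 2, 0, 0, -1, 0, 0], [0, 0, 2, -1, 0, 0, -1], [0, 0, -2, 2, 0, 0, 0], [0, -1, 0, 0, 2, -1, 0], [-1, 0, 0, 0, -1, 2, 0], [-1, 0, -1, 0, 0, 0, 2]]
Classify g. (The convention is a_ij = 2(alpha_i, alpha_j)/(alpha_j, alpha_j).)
The matrix has rank 7 with 2's on the diagonal. Reading the off-diagonal entries as Dynkin edges (a single edge where a_ij = a_ji = -1; a double or triple edge where a_ij * a_ji = 2 or 3), the diagram is a chain of 7 nodes with a double edge at one end; the terminal node there is the unique long simple root (C_7). One simple-root ordering that puts it in standard form is (alpha_2, alpha_5, alpha_6, alpha_1, alpha_7, alpha_3, alpha_4). So the algebra is type C_7, i.e. sp(14).

C_7 (sp(14))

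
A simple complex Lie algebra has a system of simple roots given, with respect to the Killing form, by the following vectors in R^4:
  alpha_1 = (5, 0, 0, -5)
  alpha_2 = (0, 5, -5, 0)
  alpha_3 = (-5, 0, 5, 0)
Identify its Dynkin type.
Compute the Cartan integers a_ij = 2(alpha_i, alpha_j)/(alpha_j, alpha_j); the resulting 3x3 Cartan matrix is
[[2, 0, -1], [0, 2, -1], [-1, -1, 2]].
All simple roots have the same length, so the diagram is simply laced. The associated Dynkin diagram is a chain of 3 nodes with single edges (A_3), so the type is A_3 (the algebra sl(4)).

A3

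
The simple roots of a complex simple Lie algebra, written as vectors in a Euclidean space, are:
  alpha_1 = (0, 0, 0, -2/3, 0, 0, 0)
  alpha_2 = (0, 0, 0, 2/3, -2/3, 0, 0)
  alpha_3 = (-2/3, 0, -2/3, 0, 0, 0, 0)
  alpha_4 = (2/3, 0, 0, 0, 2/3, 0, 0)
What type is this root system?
type B_4

Compute the Cartan integers a_ij = 2(alpha_i, alpha_j)/(alpha_j, alpha_j); the resulting 4x4 Cartan matrix is
[[2, -1, 0, 0], [-2, 2, 0, -1], [0, 0, 2, -1], [0, -1, -1, 2]].
The roots have two lengths (squared-length ratio 2:1); the short ones are alpha_{1}. The associated Dynkin diagram is a chain of 4 nodes with a double edge at one end; the terminal node there is the unique short simple root (B_4), so the type is B_4 (the algebra so(9)).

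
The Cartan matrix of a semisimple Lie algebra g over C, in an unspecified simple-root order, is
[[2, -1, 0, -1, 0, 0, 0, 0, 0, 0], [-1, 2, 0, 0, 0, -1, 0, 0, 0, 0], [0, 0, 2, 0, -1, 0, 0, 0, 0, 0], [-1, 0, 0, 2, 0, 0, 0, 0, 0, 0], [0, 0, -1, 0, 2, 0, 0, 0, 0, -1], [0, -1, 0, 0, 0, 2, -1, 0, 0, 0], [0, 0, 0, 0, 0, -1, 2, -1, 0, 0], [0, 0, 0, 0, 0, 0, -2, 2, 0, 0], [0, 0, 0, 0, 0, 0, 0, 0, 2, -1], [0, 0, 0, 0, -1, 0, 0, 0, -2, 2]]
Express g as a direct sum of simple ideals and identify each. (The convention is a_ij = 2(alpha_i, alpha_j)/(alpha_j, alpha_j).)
The diagram associated to this matrix has two connected components: the simple roots {alpha_3, alpha_5, alpha_9, alpha_10} form a chain of 4 nodes with a double edge at one end; the terminal node there is the unique short simple root (B_4), and {alpha_1, alpha_2, alpha_4, alpha_6, alpha_7, alpha_8} form a chain of 6 nodes with a double edge at one end; the terminal node there is the unique long simple root (C_6). A semisimple Lie algebra decomposes uniquely as the direct sum of simple ideals, one per connected component of its Dynkin diagram, so g ≅ B_4 ⊕ C_6 (dimension 36 + 78 = 114).

B4 ⊕ C6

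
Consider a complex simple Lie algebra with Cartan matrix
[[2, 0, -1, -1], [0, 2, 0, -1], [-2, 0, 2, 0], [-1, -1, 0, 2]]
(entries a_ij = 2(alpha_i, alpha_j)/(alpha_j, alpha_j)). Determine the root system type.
The matrix has rank 4 with 2's on the diagonal. Reading the off-diagonal entries as Dynkin edges (a single edge where a_ij = a_ji = -1; a double or triple edge where a_ij * a_ji = 2 or 3), the diagram is a chain of 4 nodes with a double edge at one end; the terminal node there is the unique long simple root (C_4). One simple-root ordering that puts it in standard form is (alpha_2, alpha_4, alpha_1, alpha_3). So the algebra is type C_4, i.e. sp(8).

type C_4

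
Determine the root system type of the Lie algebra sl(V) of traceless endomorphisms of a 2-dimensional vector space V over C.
This is sl(2), which has dimension 2^2 - 1 = 3 and rank 2 - 1 = 1 (a Cartan subalgebra is the diagonal traceless matrices). In the classification of classical Lie algebras, the special linear algebra sl(n+1) has type A_n; here n = 1, so the Dynkin diagram is a chain of 1 nodes with single edges (A_1). Hence the type is A_1.

type A_1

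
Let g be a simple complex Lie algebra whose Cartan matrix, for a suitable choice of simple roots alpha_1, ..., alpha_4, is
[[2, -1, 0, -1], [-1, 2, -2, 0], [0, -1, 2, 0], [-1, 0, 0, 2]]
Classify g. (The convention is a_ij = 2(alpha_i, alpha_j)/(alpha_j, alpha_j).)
B4

The matrix has rank 4 with 2's on the diagonal. Reading the off-diagonal entries as Dynkin edges (a single edge where a_ij = a_ji = -1; a double or triple edge where a_ij * a_ji = 2 or 3), the diagram is a chain of 4 nodes with a double edge at one end; the terminal node there is the unique short simple root (B_4). One simple-root ordering that puts it in standard form is (alpha_4, alpha_1, alpha_2, alpha_3). So the algebra is type B_4, i.e. so(9).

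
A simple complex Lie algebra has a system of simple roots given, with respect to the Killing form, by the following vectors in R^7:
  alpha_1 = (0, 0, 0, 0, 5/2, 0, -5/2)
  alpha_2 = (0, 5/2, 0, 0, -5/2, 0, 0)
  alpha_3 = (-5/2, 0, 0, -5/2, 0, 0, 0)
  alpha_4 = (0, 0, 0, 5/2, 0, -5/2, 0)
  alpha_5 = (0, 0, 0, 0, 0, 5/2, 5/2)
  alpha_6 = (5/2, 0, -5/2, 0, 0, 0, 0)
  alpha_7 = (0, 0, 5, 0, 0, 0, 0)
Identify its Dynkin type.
type C_7

Compute the Cartan integers a_ij = 2(alpha_i, alpha_j)/(alpha_j, alpha_j); the resulting 7x7 Cartan matrix is
[[2, -1, 0, 0, -1, 0, 0], [-1, 2, 0, 0, 0, 0, 0], [0, 0, 2, -1, 0, -1, 0], [0, 0, -1, 2, -1, 0, 0], [-1, 0, 0, -1, 2, 0, 0], [0, 0, -1, 0, 0, 2, -1], [0, 0, 0, 0, 0, -2, 2]].
The roots have two lengths (squared-length ratio 2:1); the short ones are alpha_{1,2,3,4,5,6}. The associated Dynkin diagram is a chain of 7 nodes with a double edge at one end; the terminal node there is the unique long simple root (C_7), so the type is C_7 (the algebra sp(14)).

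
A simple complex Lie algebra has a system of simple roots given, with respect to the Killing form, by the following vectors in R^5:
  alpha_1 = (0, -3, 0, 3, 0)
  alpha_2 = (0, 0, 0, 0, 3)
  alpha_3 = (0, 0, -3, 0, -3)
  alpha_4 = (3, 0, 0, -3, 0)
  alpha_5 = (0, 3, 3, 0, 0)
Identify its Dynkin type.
type B_5

Compute the Cartan integers a_ij = 2(alpha_i, alpha_j)/(alpha_j, alpha_j); the resulting 5x5 Cartan matrix is
[[2, 0, 0, -1, -1], [0, 2, -1, 0, 0], [0, -2, 2, 0, -1], [-1, 0, 0, 2, 0], [-1, 0, -1, 0, 2]].
The roots have two lengths (squared-length ratio 2:1); the short ones are alpha_{2}. The associated Dynkin diagram is a chain of 5 nodes with a double edge at one end; the terminal node there is the unique short simple root (B_5), so the type is B_5 (the algebra so(11)).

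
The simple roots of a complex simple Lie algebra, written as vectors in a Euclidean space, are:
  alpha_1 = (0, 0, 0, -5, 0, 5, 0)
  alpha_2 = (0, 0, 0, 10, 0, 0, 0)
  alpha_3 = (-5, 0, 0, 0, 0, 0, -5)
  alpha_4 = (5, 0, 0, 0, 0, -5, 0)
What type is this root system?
type C_4

Compute the Cartan integers a_ij = 2(alpha_i, alpha_j)/(alpha_j, alpha_j); the resulting 4x4 Cartan matrix is
[[2, -1, 0, -1], [-2, 2, 0, 0], [0, 0, 2, -1], [-1, 0, -1, 2]].
The roots have two lengths (squared-length ratio 2:1); the short ones are alpha_{1,3,4}. The associated Dynkin diagram is a chain of 4 nodes with a double edge at one end; the terminal node there is the unique long simple root (C_4), so the type is C_4 (the algebra sp(8)).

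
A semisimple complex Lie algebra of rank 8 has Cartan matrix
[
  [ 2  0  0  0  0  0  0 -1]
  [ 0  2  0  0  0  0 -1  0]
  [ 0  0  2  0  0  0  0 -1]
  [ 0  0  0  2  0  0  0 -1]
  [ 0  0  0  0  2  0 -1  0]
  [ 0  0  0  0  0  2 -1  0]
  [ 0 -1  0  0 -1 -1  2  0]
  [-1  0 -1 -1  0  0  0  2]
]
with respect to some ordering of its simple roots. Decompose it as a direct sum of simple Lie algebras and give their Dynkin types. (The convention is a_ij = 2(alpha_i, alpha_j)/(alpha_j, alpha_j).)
The diagram associated to this matrix has two connected components: the simple roots {alpha_1, alpha_3, alpha_4, alpha_8} form a chain of 2 nodes with a fork of two nodes at one end (D_4), and {alpha_2, alpha_5, alpha_6, alpha_7} form a chain of 2 nodes with a fork of two nodes at one end (D_4). A semisimple Lie algebra decomposes uniquely as the direct sum of simple ideals, one per connected component of its Dynkin diagram, so g ≅ D_4 ⊕ D_4 (dimension 28 + 28 = 56).

D_4 + D_4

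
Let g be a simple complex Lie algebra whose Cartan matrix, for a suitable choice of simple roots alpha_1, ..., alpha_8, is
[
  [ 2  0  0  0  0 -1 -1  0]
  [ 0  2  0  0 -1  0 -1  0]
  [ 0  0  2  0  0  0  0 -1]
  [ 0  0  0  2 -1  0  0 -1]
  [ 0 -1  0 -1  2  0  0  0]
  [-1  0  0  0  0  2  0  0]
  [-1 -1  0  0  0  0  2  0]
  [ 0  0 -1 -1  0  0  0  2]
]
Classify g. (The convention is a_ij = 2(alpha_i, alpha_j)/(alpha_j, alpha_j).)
The matrix has rank 8 with 2's on the diagonal. Reading the off-diagonal entries as Dynkin edges (a single edge where a_ij = a_ji = -1; a double or triple edge where a_ij * a_ji = 2 or 3), the diagram is a chain of 8 nodes with single edges (A_8). One simple-root ordering that puts it in standard form is (alpha_3, alpha_8, alpha_4, alpha_5, alpha_2, alpha_7, alpha_1, alpha_6). So the algebra is type A_8, i.e. sl(9).

A_8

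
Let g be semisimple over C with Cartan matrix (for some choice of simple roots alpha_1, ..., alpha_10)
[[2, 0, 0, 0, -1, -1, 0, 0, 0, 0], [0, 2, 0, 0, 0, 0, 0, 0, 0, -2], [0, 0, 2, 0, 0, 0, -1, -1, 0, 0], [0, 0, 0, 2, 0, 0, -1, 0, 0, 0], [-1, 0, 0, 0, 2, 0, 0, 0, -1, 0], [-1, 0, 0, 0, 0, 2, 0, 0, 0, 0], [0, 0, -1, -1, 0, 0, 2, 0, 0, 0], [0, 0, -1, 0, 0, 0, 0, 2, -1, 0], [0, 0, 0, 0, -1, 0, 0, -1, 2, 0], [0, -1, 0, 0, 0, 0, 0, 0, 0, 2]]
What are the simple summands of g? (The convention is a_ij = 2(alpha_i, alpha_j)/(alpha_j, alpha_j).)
A_8 ⊕ B_2

The diagram associated to this matrix has two connected components: the simple roots {alpha_1, alpha_3, alpha_4, alpha_5, alpha_6, alpha_7, alpha_8, alpha_9} form a chain of 8 nodes with single edges (A_8), and {alpha_2, alpha_10} form a chain of 2 nodes with a double edge at one end; the terminal node there is the unique short simple root (B_2). A semisimple Lie algebra decomposes uniquely as the direct sum of simple ideals, one per connected component of its Dynkin diagram, so g ≅ A_8 ⊕ B_2 (dimension 80 + 10 = 90).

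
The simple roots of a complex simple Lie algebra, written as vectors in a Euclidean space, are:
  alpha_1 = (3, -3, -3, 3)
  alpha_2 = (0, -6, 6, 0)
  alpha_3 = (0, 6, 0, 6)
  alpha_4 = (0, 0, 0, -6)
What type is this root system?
F_4

Compute the Cartan integers a_ij = 2(alpha_i, alpha_j)/(alpha_j, alpha_j); the resulting 4x4 Cartan matrix is
[[2, 0, 0, -1], [0, 2, -1, 0], [0, -1, 2, -2], [-1, 0, -1, 2]].
The roots have two lengths (squared-length ratio 2:1); the short ones are alpha_{1,4}. The associated Dynkin diagram is a chain of 4 nodes with a double edge between the middle two (F_4), so the type is F_4.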